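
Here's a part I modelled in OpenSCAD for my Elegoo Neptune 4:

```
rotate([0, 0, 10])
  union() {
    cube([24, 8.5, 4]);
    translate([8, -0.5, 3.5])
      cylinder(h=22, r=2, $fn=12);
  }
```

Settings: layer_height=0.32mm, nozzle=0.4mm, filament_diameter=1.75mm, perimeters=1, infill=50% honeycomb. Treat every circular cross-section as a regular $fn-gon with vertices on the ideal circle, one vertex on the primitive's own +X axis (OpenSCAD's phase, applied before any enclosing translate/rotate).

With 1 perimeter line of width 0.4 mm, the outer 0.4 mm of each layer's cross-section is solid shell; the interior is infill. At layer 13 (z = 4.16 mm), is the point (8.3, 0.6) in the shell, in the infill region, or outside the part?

infill

At z = 4.16 mm: the cube is absent (z outside [0, 4]); the r=2 cylinder at (8, -0.5) gives a regular 12-gon of circumradius 2 (constant along its height); Combining (union): only the r=2 cylinder at (8, -0.5) is present, so the union is just that shape — 1 connected region; (rotated 10° about Z; rotation is an isometry so areas/perimeters/island counts are preserved). Overall, the cross-section is a single solid region. Undo the 10° rotation: the query point maps to (8.278, -0.850) in the un-rotated model frame. The nearest boundary edge runs (9.00, -2.23)→(9.73, -1.50); distance from the point to it = 1.49 mm. The point is inside the cross-section and 1.49 mm from the nearest boundary — more than the 0.4 mm shell width (1 × 0.4), so it's in the infill interior.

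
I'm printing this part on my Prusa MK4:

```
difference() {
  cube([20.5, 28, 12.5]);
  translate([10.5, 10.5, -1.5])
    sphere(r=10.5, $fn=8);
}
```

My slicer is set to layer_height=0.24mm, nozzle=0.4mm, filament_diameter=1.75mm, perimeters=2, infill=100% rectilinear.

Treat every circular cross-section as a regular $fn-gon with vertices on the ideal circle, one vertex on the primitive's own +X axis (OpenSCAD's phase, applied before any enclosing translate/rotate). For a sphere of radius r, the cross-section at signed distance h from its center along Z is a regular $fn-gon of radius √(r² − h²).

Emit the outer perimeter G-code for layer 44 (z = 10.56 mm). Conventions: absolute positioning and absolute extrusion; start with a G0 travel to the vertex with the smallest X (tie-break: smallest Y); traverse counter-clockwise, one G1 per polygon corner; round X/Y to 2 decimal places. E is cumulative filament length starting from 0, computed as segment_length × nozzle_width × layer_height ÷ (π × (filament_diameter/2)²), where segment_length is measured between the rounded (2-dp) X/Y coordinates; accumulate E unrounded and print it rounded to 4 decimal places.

G0 X0.00 Y0.00 Z10.56
G1 X20.50 Y0.00 E0.8182
G1 X20.50 Y28.00 E1.9357
G1 X0.00 Y28.00 E2.7539
G1 X0.00 Y0.00 E3.8715

At z = 10.56 mm: the cube is present — its section is the full 20.5×28 rectangle; the sphere at (10.5, 10.5) does not reach this height (|z−center|=12.060 > r=10.5); Taking the first minus the rest: none of the subtracted shapes is present at this height, so the 20.5×28 cube is unchanged — 1 connected region. The outline is a single polygon with 4 vertices. Extrusion per mm of travel: 0.4 × 0.24 / (π × 0.875²) = 0.039912. Accumulating E over each segment gives final E = 3.8715.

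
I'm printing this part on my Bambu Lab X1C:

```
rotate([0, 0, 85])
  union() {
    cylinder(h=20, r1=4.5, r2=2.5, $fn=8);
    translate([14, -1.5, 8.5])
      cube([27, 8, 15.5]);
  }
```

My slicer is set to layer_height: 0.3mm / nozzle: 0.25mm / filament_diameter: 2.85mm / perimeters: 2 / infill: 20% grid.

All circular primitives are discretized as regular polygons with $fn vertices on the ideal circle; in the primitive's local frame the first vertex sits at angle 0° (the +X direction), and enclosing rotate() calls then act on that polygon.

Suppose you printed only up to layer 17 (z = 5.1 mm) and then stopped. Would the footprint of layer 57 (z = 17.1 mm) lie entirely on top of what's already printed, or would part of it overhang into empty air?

Compare the two slices. At z = 5.1: the cone: at t=0.255 of its height the radius interpolates to r₁+(r₂−r₁)t = 3.990, giving a regular 8-gon of that circumradius (area = (8/2)·3.990²·sin(360°/8) = 45.03 mm²); the cube at (14, -1.5) does not reach this height (z outside [8.5, 24]); Merging all regions: only the cone is present, so the union is just that shape — area = 45.03 mm²; (rotated 85° about Z; rotation is an isometry so areas/perimeters/island counts are preserved). At z = 17.1: the cone (r1=4.5→r2=2.5) has section circumradius 2.790 here — a regular 8-gon (area = (8/2)·2.790²·sin(360°/8) = 22.02 mm²); the cube at (14, -1.5) is present — its section is the full 27×8 rectangle (area 216.00 mm²); Combining (union): the 2 present regions are separate (no shared area or edge), so areas and boundary lengths simply add and each stays a separate island — area = 238.02 mm²; (whole slice rotated 85° about Z — lengths, areas and connectivity unchanged). Checking containment: at z = 17.1 the cross-section extends beyond the z = 5.1 cross-section by about 216.00 mm².

part overhangs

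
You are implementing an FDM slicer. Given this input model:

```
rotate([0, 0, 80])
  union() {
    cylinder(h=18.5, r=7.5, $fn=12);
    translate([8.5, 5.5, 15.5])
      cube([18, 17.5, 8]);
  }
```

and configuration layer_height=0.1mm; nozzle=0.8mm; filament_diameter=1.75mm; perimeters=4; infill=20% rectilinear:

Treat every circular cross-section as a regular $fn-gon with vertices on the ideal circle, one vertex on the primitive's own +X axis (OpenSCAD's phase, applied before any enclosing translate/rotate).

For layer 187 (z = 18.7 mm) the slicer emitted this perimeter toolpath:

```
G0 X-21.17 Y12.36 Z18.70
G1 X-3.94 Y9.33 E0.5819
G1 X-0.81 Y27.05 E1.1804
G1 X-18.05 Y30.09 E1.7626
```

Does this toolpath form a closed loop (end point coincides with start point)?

Start point (G0): (-21.17, 12.36). End point (last G1): the path does not return to the start — open.

no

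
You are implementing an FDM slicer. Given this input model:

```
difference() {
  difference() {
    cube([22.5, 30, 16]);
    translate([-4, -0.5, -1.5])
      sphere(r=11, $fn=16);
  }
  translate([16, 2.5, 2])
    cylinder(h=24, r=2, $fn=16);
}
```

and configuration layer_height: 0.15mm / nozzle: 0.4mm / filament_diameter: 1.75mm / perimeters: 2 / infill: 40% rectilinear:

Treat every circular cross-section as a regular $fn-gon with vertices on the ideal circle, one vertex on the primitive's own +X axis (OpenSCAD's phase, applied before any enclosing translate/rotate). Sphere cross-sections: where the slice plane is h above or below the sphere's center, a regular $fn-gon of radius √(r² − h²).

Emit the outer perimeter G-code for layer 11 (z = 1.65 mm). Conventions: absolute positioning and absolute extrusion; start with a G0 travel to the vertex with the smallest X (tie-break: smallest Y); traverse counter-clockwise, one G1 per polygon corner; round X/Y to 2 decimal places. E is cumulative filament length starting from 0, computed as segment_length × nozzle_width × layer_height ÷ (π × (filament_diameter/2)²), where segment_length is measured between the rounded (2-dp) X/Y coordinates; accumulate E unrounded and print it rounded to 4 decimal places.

G0 X0.00 Y9.24 Z1.65
G1 X0.03 Y9.24 E0.0007
G1 X3.45 Y6.95 E0.1034
G1 X5.74 Y3.53 E0.2061
G1 X6.44 Y0.00 E0.2959
G1 X22.50 Y0.00 E0.6965
G1 X22.50 Y30.00 E1.4448
G1 X0.00 Y30.00 E2.0061
G1 X0.00 Y9.24 E2.5240

At z = 1.65 mm: the 22.5×30 cube contributes its full rectangle; the r=11 sphere at (-4, -0.5) slices to a regular 16-gon of circumradius 10.539 (√(r²−h²) with h=3.15 from center); After the difference (first − rest): starting from the 22.5×30 cube, the r=11 sphere at (-4, -0.5) partially overlaps it — only the 41.20 mm² overlap (of its 340.06 mm²) is removed, clipping the outline — 1 connected region; the cylinder at (16, 2.5) does not reach this height (z outside [2, 26]); Taking the first minus the rest: none of the subtracted shapes is present at this height, so that combined region is unchanged — 1 connected region. The outline is a single polygon with 8 vertices. Extrusion per mm of travel: 0.4 × 0.15 / (π × 0.875²) = 0.024945. Accumulating E over each segment gives final E = 2.5240.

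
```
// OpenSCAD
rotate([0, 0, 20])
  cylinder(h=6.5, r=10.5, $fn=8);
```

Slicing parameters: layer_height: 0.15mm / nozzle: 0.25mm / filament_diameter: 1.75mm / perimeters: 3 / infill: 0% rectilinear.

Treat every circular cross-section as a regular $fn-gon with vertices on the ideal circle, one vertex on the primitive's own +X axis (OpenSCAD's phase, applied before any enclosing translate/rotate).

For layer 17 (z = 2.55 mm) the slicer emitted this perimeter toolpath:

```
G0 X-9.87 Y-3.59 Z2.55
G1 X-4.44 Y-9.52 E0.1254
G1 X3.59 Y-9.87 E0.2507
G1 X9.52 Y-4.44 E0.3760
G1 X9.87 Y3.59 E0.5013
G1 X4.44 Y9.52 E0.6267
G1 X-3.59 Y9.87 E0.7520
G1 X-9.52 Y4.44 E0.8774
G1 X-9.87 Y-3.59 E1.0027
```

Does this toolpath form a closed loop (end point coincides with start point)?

yes

Start point (G0): (-9.87, -3.59). End point (last G1): the path returns to the start — closed.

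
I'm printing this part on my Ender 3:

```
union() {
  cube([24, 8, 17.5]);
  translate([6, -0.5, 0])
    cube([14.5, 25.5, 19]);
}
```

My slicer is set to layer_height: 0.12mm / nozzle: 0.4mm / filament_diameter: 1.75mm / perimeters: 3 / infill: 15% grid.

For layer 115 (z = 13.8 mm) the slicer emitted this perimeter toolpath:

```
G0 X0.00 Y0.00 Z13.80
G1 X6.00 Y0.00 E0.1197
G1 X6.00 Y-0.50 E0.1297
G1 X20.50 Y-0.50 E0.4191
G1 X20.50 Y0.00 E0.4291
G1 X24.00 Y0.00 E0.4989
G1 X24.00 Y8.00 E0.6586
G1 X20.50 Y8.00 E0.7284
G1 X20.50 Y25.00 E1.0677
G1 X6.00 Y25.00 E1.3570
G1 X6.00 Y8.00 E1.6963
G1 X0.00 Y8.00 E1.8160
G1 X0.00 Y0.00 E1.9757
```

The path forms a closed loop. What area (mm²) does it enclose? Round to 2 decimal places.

Apply the shoelace formula to the sequence of (X, Y) vertices; enclosed area = 445.75 mm².

445.75 mm²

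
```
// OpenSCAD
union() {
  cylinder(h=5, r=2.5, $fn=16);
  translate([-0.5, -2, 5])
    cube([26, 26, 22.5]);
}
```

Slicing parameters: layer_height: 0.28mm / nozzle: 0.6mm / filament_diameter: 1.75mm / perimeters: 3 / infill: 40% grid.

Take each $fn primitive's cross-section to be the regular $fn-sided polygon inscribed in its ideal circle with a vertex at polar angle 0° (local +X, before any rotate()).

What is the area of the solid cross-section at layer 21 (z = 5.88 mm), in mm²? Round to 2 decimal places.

At z = 5.88 mm: the cylinder is absent (z outside [0, 5]); the cube at (-0.5, -2) (footprint 26×26) is included at this height (area 676.00 mm²); Taking the union: only the 26×26 cube at (-0.5, -2) is present, so the union is just that shape — area = 676.00 mm². Overall, the cross-section is a single solid region. Net area = 676.00 mm².

676.00 mm²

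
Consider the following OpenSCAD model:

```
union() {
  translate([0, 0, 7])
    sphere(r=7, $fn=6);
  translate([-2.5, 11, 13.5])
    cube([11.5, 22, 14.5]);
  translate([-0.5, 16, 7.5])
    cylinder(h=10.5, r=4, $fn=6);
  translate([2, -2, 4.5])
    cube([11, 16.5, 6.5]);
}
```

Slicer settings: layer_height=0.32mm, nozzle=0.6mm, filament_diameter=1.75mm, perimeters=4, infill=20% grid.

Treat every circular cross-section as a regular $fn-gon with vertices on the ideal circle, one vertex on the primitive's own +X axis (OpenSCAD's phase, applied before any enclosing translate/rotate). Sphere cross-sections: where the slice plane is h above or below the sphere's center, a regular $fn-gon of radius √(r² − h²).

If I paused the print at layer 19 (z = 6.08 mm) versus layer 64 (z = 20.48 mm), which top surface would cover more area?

Layer 19 (z = 6.08): the r=7 sphere contributes a regular 6-gon of circumradius √(7²−0.92²) = 6.939 (area = (6/2)·6.939²·sin(360°/6) = 125.11 mm²); the cube at (-2.5, 11) is not intersected at this z (z outside [13.5, 28]); the cylinder at (-0.5, 16) is not intersected at this z (z outside [7.5, 18]); the 11×16.5 cube at (2, -2) contributes its full rectangle (area 181.50 mm²); Combining (union): the regions partially overlap — summed areas 306.61 mm² minus the doubly-counted overlap 27.98 mm² gives 278.63 mm² — area = 278.63 mm². So its area = 278.63 mm². Layer 64 (z = 20.48): the sphere is absent (|z−center|=13.480 > r=7); the 11.5×22 cube at (-2.5, 11) contributes its full rectangle (area 253.00 mm²); the cylinder at (-0.5, 16) is absent (z outside [7.5, 18]); the cube at (2, -2) is not intersected at this z (z outside [4.5, 11]); Merging all regions: only the 11.5×22 cube at (-2.5, 11) is present, so the union is just that shape — area = 253.00 mm². So its area = 253.00 mm². Layer 19 is larger (278.63 vs 253.00 mm²).

layer 19 (z = 6.08 mm)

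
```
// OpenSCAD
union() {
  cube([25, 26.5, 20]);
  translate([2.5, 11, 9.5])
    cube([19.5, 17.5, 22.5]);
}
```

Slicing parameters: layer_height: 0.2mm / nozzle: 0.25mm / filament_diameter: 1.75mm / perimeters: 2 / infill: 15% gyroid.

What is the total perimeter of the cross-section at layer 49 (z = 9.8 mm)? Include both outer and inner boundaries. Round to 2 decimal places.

At z = 9.8 mm: the cube (footprint 25×26.5) is included at this height (perimeter 103.00 mm); the 19.5×17.5 cube at (2.5, 11) contributes its full rectangle (perimeter 74.00 mm); Merging all regions: the regions partially overlap (shared area 302.25 mm²), so the edge portions inside another operand are dropped and the merged outline is re-measured after clipping — boundary = 107.00 mm. Overall, the cross-section is a single solid region. Total boundary length (outer) = 107.00 mm.

107.00 mm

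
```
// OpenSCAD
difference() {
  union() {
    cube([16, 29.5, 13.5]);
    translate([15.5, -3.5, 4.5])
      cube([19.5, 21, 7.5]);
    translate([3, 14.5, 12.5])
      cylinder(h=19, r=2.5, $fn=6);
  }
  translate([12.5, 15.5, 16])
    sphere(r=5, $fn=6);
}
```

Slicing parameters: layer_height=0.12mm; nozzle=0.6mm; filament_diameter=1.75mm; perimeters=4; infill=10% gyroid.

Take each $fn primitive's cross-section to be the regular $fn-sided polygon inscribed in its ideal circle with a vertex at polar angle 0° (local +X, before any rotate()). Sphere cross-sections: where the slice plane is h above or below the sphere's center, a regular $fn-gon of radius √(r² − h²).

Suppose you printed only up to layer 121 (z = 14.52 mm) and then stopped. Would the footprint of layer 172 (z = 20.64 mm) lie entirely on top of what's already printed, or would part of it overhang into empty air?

entirely on top

Compare the two slices. At z = 14.52: the cube does not reach this height (z outside [0, 13.5]); the cube at (15.5, -3.5) is not intersected at this z (z outside [4.5, 12]); the r=2.5 cylinder at (3, 14.5) gives a regular 6-gon of circumradius 2.5 (constant along its height) (area = (6/2)·2.500²·sin(360°/6) = 16.24 mm²); Combining (union): only the r=2.5 cylinder at (3, 14.5) is present, so the union is just that shape — area = 16.24 mm²; the r=5 sphere at (12.5, 15.5) contributes a regular 6-gon of circumradius √(5²−1.48²) = 4.776 (area = (6/2)·4.776²·sin(360°/6) = 59.26 mm²); After the difference (first − rest): starting from that combined region (16.24 mm²), the r=5 sphere at (12.5, 15.5) misses the remaining region (no effect) — area = 16.24 mm². At z = 20.64: the cube is not intersected at this z (z outside [0, 13.5]); the cube at (15.5, -3.5) is absent (z outside [4.5, 12]); the r=2.5 cylinder at (3, 14.5) contributes a regular 6-gon of circumradius 2.5 (area = (6/2)·2.500²·sin(360°/6) = 16.24 mm²); Combining (union): only the r=2.5 cylinder at (3, 14.5) is present, so the union is just that shape — area = 16.24 mm²; the r=5 sphere at (12.5, 15.5) slices to a regular 6-gon of circumradius 1.863 (√(r²−h²) with h=4.64 from center) (area = (6/2)·1.863²·sin(360°/6) = 9.02 mm²); Subtracting the remaining from the first: starting from that combined region (16.24 mm²), the r=5 sphere at (12.5, 15.5) misses the remaining region (no effect) — area = 16.24 mm². Checking containment: the cross-section at z = 20.64 is a subset of the cross-section at z = 14.52.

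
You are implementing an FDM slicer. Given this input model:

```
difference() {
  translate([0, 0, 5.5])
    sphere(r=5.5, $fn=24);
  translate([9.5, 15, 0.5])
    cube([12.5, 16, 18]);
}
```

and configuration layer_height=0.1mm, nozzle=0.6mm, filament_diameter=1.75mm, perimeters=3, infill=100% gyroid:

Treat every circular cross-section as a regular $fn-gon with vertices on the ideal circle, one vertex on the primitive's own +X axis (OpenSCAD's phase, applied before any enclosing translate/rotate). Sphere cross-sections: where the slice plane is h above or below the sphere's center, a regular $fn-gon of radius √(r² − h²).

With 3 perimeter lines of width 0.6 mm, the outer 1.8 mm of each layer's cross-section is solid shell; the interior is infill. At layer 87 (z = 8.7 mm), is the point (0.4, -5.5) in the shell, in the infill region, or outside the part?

outside

At z = 8.7 mm: the r=5.5 sphere contributes a regular 24-gon of circumradius √(5.5²−3.2²) = 4.473; the cube at (9.5, 15) (footprint 12.5×16) is included at this height; After the difference (first − rest): starting from the r=5.5 sphere, the 12.5×16 cube at (9.5, 15) misses the remaining region (no effect) — 1 connected region. Overall, the cross-section is a single solid region. The nearest boundary edge runs (1.16, -4.32)→(-0.00, -4.47); distance from the point to it = 1.07 mm. The point is not inside any of the regions above, so it lies outside the cross-section (1.07 mm from the nearest boundary).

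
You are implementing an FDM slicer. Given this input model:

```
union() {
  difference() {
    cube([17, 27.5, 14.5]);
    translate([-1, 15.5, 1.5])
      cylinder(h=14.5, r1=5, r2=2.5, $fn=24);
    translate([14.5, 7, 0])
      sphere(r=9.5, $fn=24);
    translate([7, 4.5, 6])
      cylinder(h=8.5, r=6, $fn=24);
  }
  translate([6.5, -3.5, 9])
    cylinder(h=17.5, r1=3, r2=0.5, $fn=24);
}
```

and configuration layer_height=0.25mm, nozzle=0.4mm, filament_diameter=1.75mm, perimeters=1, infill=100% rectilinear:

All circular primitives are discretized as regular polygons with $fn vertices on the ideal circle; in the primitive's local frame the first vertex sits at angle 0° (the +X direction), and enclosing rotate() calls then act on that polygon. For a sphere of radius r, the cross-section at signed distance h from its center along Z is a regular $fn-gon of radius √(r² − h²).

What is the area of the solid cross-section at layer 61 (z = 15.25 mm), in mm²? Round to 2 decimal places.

At z = 15.25 mm: the cube does not reach this height (z outside [0, 14.5]); the cone at (-1, 15.5): at t=0.948 of its height the radius interpolates to r₁+(r₂−r₁)t = 2.629, giving a regular 24-gon of that circumradius (area = (24/2)·2.629²·sin(360°/24) = 21.47 mm²); the sphere at (14.5, 7) does not reach this height (|z−center|=15.250 > r=9.5); the cylinder at (7, 4.5) is absent (z outside [6, 14.5]); After the difference (first − rest): the first operand is absent here, so nothing remains; the cone at (6.5, -3.5): at t=0.357 of its height the radius interpolates to r₁+(r₂−r₁)t = 2.107, giving a regular 24-gon of that circumradius (area = (24/2)·2.107²·sin(360°/24) = 13.79 mm²); Taking the union: only the cone at (6.5, -3.5) is present, so the union is just that shape — area = 13.79 mm². Overall, the cross-section is a single solid region. Net area = 13.79 mm².

13.79 mm²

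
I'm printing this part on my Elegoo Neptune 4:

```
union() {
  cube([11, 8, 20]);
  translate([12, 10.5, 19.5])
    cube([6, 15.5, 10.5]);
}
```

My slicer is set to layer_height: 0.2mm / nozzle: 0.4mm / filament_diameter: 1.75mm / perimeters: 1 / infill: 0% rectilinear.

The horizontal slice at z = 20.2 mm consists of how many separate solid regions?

At z = 20.2 mm: the cube does not reach this height (z outside [0, 20]); the 6×15.5 cube at (12, 10.5) contributes its full rectangle; Taking the union: only the 6×15.5 cube at (12, 10.5) is present, so the union is just that shape — 1 connected region. The result has 1 disconnected region.

1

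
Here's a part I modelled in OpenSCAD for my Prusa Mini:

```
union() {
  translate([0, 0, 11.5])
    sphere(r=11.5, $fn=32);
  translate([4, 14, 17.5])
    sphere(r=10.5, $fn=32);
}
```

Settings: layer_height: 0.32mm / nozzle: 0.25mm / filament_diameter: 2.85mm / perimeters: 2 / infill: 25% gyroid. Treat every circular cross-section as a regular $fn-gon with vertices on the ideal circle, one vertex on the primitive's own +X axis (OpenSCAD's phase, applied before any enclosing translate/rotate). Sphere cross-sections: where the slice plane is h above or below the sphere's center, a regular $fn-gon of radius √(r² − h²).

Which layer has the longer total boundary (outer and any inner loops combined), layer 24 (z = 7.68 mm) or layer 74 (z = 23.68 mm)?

Layer 24 (z = 7.68): the r=11.5 sphere slices to a regular 32-gon of circumradius 10.847 (√(r²−h²) with h=3.82 from center) (perimeter = 2·32·10.847·sin(180°/32) = 68.04 mm); the r=10.5 sphere at (4, 14) contributes a regular 32-gon of circumradius √(10.5²−9.82²) = 3.717 (perimeter = 2·32·3.717·sin(180°/32) = 23.32 mm); Combining (union): the 2 present regions are separate (no shared area or edge), so areas and boundary lengths simply add and each stays a separate island — boundary = 91.36 mm. So its perimeter = 91.36 mm. Layer 74 (z = 23.68): the sphere is absent (|z−center|=12.180 > r=11.5); the r=10.5 sphere at (4, 14) contributes a regular 32-gon of circumradius √(10.5²−6.18²) = 8.489 (perimeter = 2·32·8.489·sin(180°/32) = 53.25 mm); Combining (union): only the r=10.5 sphere at (4, 14) is present, so the union is just that shape — boundary = 53.25 mm. So its perimeter = 53.25 mm. Layer 24 is larger (91.36 vs 53.25 mm).

layer 24 (z = 7.68 mm)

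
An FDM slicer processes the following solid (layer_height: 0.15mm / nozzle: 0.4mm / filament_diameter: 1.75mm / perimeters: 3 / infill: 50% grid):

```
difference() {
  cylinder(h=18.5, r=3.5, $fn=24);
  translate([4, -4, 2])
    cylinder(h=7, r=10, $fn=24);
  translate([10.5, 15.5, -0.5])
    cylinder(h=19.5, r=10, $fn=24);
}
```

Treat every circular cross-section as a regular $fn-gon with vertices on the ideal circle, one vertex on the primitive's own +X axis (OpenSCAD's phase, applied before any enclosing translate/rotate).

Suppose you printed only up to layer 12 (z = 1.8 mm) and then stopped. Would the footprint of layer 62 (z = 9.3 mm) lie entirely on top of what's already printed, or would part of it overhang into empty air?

entirely on top

Compare the two slices. At z = 1.8: the r=3.5 cylinder contributes a regular 24-gon of circumradius 3.5 (area = (24/2)·3.500²·sin(360°/24) = 38.05 mm²); the cylinder at (4, -4) does not reach this height (z outside [2, 9]); the cylinder at (10.5, 15.5): section is a regular 24-gon, circumradius r=10 (area = (24/2)·10.000²·sin(360°/24) = 310.58 mm²); Subtracting the remaining from the first: starting from the r=3.5 cylinder (38.05 mm²), the r=10 cylinder at (10.5, 15.5) misses the remaining region (no effect) — area = 38.05 mm². At z = 9.3: the cylinder: section is a regular 24-gon, circumradius r=3.5 (area = (24/2)·3.500²·sin(360°/24) = 38.05 mm²); the cylinder at (4, -4) does not reach this height (z outside [2, 9]); the r=10 cylinder at (10.5, 15.5) contributes a regular 24-gon of circumradius 10 (area = (24/2)·10.000²·sin(360°/24) = 310.58 mm²); After the difference (first − rest): starting from the r=3.5 cylinder (38.05 mm²), the r=10 cylinder at (10.5, 15.5) misses the remaining region (no effect) — area = 38.05 mm². Checking containment: the cross-section at z = 9.3 is a subset of the cross-section at z = 1.8.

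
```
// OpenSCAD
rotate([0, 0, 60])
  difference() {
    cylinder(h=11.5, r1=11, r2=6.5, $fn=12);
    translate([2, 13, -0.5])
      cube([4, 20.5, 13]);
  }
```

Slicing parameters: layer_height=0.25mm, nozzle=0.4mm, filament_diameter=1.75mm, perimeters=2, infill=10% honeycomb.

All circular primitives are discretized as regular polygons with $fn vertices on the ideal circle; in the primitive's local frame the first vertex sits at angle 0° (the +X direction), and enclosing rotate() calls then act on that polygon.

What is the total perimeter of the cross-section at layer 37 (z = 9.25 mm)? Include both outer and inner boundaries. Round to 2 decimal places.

45.84 mm

At z = 9.25 mm: the cone: at t=0.804 of its height the radius interpolates to r₁+(r₂−r₁)t = 7.380, giving a regular 12-gon of that circumradius (perimeter = 2·12·7.380·sin(180°/12) = 45.84 mm); the cube at (2, 13) (footprint 4×20.5) is included at this height (perimeter 49.00 mm); Subtracting the remaining from the first: starting from the cone, the 4×20.5 cube at (2, 13) misses the remaining region (no effect) — boundary = 45.84 mm; (rotated 60° about Z; rotation is an isometry so areas/perimeters/island counts are preserved). Overall, the cross-section is a single solid region. Total boundary length (outer) = 45.84 mm.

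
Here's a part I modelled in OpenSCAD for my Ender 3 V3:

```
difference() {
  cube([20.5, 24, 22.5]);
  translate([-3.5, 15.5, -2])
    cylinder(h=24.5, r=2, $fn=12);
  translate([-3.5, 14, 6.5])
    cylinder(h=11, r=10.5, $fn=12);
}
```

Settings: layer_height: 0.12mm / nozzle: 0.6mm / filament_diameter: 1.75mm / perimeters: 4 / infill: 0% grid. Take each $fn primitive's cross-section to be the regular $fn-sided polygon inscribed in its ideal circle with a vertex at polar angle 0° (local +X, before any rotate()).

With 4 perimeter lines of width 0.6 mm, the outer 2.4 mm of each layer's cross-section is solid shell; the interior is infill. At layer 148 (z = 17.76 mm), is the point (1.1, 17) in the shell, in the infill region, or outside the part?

shell

At z = 17.76 mm: the 20.5×24 cube contributes its full rectangle; the cylinder at (-3.5, 15.5): section is a regular 12-gon, circumradius r=2; the cylinder at (-3.5, 14) is absent (z outside [6.5, 17.5]); After the difference (first − rest): starting from the 20.5×24 cube, the r=2 cylinder at (-3.5, 15.5) misses the remaining region (no effect) — 1 connected region. Overall, the cross-section is a single solid region. The nearest boundary edge runs (0.00, 0.00)→(0.00, 24.00); distance from the point to it = 1.10 mm. The point is inside the cross-section, 1.10 mm from the nearest boundary — within the 2.4 mm shell band (4 × 0.6).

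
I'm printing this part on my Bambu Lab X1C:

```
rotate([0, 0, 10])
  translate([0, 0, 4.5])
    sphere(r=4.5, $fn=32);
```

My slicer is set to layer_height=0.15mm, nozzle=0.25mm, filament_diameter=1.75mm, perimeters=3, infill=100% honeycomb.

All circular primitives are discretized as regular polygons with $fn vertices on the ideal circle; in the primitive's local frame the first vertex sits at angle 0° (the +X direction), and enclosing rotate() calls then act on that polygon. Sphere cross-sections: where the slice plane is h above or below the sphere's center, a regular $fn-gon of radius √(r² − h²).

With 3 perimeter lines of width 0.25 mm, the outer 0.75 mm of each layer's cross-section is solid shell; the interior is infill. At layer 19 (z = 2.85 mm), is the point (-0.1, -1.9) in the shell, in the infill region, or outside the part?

At z = 2.85 mm: the r=4.5 sphere slices to a regular 32-gon of circumradius 4.187 (√(r²−h²) with h=1.65 from center); (whole slice rotated 10° about Z — lengths, areas and connectivity unchanged). Overall, the cross-section is a single solid region. Undo the 10° rotation: the query point maps to (-0.428, -1.854) in the un-rotated model frame. The nearest boundary edge runs (-1.60, -3.87)→(-0.82, -4.11); distance from the point to it = 2.27 mm. The point is inside the cross-section and 2.27 mm from the nearest boundary — more than the 0.75 mm shell width (3 × 0.25), so it's in the infill interior.

infill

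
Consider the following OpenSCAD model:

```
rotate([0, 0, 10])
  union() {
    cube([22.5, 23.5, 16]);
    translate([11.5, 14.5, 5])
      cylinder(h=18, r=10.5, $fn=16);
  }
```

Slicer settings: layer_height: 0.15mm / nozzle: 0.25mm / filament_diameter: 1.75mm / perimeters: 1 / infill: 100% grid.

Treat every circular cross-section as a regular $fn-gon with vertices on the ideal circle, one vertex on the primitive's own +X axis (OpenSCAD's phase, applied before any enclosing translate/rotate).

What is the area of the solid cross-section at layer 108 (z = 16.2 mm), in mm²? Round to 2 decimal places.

At z = 16.2 mm: the cube is not intersected at this z (z outside [0, 16]); the r=10.5 cylinder at (11.5, 14.5) contributes a regular 16-gon of circumradius 10.5 (area = (16/2)·10.500²·sin(360°/16) = 337.53 mm²); Combining (union): only the r=10.5 cylinder at (11.5, 14.5) is present, so the union is just that shape — area = 337.53 mm²; (rotated 10° about Z; rotation is an isometry so areas/perimeters/island counts are preserved). Overall, the cross-section is a single solid region. Net area = 337.53 mm².

337.53 mm²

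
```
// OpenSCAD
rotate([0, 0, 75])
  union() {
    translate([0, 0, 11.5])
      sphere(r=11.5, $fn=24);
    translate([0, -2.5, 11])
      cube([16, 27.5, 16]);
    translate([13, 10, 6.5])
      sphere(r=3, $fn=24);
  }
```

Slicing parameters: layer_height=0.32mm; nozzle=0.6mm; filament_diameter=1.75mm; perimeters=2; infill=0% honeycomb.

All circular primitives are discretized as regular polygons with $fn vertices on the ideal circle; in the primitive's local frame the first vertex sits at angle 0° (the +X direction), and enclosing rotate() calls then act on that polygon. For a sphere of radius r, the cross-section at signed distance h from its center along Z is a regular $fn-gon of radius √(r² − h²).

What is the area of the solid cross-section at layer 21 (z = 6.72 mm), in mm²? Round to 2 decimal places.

At z = 6.72 mm: the r=11.5 sphere slices to a regular 24-gon of circumradius 10.460 (√(r²−h²) with h=4.78 from center) (area = (24/2)·10.460²·sin(360°/24) = 339.78 mm²); the cube at (0, -2.5) does not reach this height (z outside [11, 27]); the r=3 sphere at (13, 10) contributes a regular 24-gon of circumradius √(3²−0.22²) = 2.992 (area = (24/2)·2.992²·sin(360°/24) = 27.80 mm²); Taking the union: the 2 present regions are separate (no shared area or edge), so areas and boundary lengths simply add and each stays a separate island — area = 367.58 mm²; (whole slice rotated 75° about Z — lengths, areas and connectivity unchanged). Overall, the cross-section has 2 separate islands. Net area = 367.58 mm².

367.58 mm²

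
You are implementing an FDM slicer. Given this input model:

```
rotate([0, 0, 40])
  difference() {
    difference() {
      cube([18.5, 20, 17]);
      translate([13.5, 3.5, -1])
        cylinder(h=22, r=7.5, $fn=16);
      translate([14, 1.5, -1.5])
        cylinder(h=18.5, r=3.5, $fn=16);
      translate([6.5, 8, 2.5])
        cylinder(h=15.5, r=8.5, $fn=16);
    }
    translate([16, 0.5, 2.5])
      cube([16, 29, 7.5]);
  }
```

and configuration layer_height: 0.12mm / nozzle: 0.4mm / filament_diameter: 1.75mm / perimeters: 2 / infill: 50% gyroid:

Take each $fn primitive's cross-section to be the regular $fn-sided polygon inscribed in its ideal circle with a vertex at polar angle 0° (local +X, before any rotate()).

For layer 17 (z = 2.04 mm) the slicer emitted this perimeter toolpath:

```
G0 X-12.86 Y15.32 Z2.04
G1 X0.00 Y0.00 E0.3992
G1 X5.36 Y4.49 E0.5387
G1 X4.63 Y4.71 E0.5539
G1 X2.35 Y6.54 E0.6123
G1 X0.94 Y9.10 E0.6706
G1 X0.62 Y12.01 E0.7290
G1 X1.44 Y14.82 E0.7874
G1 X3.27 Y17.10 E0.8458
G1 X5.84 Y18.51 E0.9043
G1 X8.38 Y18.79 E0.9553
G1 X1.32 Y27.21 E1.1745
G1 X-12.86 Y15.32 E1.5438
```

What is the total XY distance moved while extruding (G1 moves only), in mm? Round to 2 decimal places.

Sum the Euclidean lengths of each G1 segment: total = 77.36 mm.

77.36 mm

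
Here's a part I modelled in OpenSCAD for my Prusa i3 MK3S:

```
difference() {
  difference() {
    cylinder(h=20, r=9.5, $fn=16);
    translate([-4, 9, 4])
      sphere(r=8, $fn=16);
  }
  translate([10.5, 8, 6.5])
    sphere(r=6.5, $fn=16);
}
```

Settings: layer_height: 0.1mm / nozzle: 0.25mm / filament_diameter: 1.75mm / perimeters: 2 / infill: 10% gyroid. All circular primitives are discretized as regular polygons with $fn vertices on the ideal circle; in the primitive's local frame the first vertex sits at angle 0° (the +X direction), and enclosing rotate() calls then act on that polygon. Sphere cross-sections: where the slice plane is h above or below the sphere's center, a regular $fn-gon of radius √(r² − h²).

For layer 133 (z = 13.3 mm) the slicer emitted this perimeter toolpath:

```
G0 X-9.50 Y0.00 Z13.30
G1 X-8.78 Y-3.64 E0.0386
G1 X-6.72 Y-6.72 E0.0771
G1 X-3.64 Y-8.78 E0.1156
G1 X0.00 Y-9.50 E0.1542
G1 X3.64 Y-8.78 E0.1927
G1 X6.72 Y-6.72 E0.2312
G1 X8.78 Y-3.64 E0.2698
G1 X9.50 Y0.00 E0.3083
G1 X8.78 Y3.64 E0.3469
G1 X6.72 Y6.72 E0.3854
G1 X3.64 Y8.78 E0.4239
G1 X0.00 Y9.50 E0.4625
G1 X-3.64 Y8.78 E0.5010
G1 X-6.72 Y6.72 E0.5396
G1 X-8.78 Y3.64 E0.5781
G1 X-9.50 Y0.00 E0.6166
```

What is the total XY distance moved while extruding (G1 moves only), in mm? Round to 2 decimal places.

Sum the Euclidean lengths of each G1 segment: total = 59.33 mm.

59.33 mm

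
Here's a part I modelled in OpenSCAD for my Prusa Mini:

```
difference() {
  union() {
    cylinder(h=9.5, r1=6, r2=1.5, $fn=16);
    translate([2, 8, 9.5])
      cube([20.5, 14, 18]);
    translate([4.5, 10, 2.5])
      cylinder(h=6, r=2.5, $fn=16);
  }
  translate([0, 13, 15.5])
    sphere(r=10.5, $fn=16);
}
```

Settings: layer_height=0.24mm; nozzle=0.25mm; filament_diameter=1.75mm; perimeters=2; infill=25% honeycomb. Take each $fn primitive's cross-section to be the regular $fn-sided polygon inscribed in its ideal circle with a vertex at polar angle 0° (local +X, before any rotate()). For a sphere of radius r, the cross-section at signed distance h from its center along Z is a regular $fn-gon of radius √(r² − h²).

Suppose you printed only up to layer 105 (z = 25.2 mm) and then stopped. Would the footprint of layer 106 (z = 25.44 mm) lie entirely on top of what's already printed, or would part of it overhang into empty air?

Compare the two slices. At z = 25.2: the cone does not reach this height (z outside [0, 9.5]); the cube at (2, 8) is present — its section is the full 20.5×14 rectangle (area 287.00 mm²); the cylinder at (4.5, 10) is not intersected at this z (z outside [2.5, 8.5]); Taking the union: only the 20.5×14 cube at (2, 8) is present, so the union is just that shape — area = 287.00 mm²; the r=10.5 sphere at (0, 13) slices to a regular 16-gon of circumradius 4.020 (√(r²−h²) with h=9.7 from center) (area = (16/2)·4.020²·sin(360°/16) = 49.47 mm²); Subtracting the remaining from the first: starting from that combined region (287.00 mm²), the r=10.5 sphere at (0, 13) partially overlaps it — only the 9.55 mm² overlap (of its 49.47 mm²) is removed, clipping the outline — area = 277.45 mm². At z = 25.44: the cone is not intersected at this z (z outside [0, 9.5]); the cube at (2, 8) (footprint 20.5×14) is included at this height (area 287.00 mm²); the cylinder at (4.5, 10) is not intersected at this z (z outside [2.5, 8.5]); Taking the union: only the 20.5×14 cube at (2, 8) is present, so the union is just that shape — area = 287.00 mm²; the r=10.5 sphere at (0, 13) slices to a regular 16-gon of circumradius 3.383 (√(r²−h²) with h=9.94 from center) (area = (16/2)·3.383²·sin(360°/16) = 35.04 mm²); Subtracting the remaining from the first: starting from that combined region (287.00 mm²), the r=10.5 sphere at (0, 13) partially overlaps it — only the 5.02 mm² overlap (of its 35.04 mm²) is removed, clipping the outline — area = 281.98 mm². Checking containment: at z = 25.44 the cross-section extends beyond the z = 25.2 cross-section by about 4.54 mm².

part overhangs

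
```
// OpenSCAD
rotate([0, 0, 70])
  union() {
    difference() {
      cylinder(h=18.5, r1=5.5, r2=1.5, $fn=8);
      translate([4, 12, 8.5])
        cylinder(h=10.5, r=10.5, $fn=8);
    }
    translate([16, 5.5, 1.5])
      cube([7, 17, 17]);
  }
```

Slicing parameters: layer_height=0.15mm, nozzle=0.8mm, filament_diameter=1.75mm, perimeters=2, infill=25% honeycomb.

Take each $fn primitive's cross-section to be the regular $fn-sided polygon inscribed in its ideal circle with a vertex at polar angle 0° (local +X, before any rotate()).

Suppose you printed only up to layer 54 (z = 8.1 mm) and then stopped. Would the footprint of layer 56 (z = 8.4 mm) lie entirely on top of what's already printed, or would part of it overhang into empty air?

Compare the two slices. At z = 8.1: the cone: at t=0.438 of its height the radius interpolates to r₁+(r₂−r₁)t = 3.749, giving a regular 8-gon of that circumradius (area = (8/2)·3.749²·sin(360°/8) = 39.75 mm²); the cylinder at (4, 12) is not intersected at this z (z outside [8.5, 19]); After the difference (first − rest): none of the subtracted shapes is present at this height, so the cone is unchanged — area = 39.75 mm²; the cube at (16, 5.5) (footprint 7×17) is included at this height (area 119.00 mm²); Taking the union: the 2 present regions are separate (no shared area or edge), so areas and boundary lengths simply add and each stays a separate island — area = 158.75 mm²; (rotated 70° about Z; rotation is an isometry so areas/perimeters/island counts are preserved). At z = 8.4: the cone (r1=5.5→r2=1.5) has section circumradius 3.684 here — a regular 8-gon (area = (8/2)·3.684²·sin(360°/8) = 38.38 mm²); the cylinder at (4, 12) does not reach this height (z outside [8.5, 19]); Subtracting the remaining from the first: none of the subtracted shapes is present at this height, so the cone is unchanged — area = 38.38 mm²; the cube at (16, 5.5) (footprint 7×17) is included at this height (area 119.00 mm²); Combining (union): the 2 present regions are separate (no shared area or edge), so areas and boundary lengths simply add and each stays a separate island — area = 157.38 mm²; (rotated 70° about Z; rotation is an isometry so areas/perimeters/island counts are preserved). Checking containment: the cross-section at z = 8.4 is a subset of the cross-section at z = 8.1.

entirely on top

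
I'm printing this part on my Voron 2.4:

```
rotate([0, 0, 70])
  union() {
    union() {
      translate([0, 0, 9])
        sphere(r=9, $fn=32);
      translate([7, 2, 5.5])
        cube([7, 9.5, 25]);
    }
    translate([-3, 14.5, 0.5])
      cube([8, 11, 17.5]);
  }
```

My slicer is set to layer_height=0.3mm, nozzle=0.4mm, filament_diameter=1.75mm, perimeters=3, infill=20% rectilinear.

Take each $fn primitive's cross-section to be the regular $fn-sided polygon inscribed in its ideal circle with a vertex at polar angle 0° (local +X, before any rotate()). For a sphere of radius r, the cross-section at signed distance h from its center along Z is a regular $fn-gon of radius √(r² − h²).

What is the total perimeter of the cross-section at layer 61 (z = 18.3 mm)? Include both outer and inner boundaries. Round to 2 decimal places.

33.00 mm

At z = 18.3 mm: the sphere is absent (|z−center|=9.300 > r=9); the 7×9.5 cube at (7, 2) contributes its full rectangle (perimeter 33.00 mm); Combining (union): only the 7×9.5 cube at (7, 2) is present, so the union is just that shape — boundary = 33.00 mm; the cube at (-3, 14.5) does not reach this height (z outside [0.5, 18]); Merging all regions: only the result so far is present, so the union is just that shape — boundary = 33.00 mm; (rotated 70° about Z; rotation is an isometry so areas/perimeters/island counts are preserved). Overall, the cross-section is a single solid region. Total boundary length (outer) = 33.00 mm.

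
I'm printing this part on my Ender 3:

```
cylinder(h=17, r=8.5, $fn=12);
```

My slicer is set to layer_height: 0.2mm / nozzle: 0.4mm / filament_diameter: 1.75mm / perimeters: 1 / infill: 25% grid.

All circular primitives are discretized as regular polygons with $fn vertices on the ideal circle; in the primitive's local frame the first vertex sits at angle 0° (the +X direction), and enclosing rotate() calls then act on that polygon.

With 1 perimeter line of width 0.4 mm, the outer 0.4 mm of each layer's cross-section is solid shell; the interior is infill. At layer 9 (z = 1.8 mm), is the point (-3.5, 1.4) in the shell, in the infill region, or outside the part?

At z = 1.8 mm: the r=8.5 cylinder contributes a regular 12-gon of circumradius 8.5. Overall, the cross-section is a single solid region. The nearest boundary edge runs (-7.36, 4.25)→(-8.50, 0.00); distance from the point to it = 4.47 mm. The point is inside the cross-section and 4.47 mm from the nearest boundary — more than the 0.4 mm shell width (1 × 0.4), so it's in the infill interior.

infill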